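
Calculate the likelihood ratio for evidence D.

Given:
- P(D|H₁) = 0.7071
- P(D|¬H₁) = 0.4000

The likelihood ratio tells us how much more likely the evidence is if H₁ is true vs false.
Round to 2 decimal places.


Likelihood Ratio (LR) = P(D|H₁) / P(D|¬H₁)

LR = 0.7071 / 0.4000
   = 1.77

The evidence is 1.77 times more likely if H₁ is true than if H₁ is false.
Since LR > 1, the evidence supports H₁ over ¬H₁.


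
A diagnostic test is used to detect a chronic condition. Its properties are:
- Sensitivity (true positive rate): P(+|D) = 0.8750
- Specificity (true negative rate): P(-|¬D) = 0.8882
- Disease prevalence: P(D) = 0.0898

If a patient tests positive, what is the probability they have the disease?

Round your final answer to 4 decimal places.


Let D = has disease, + = positive test

Given:
- P(D) = 0.0898 (prevalence)
- P(+|D) = 0.8750 (sensitivity)
- P(-|¬D) = 0.8882 (specificity)
- P(+|¬D) = 0.1118 (false positive rate = 1 - specificity)

Step 1: Find P(+)
P(+) = P(+|D)P(D) + P(+|¬D)P(¬D)
     = 0.8750 × 0.0898 + 0.1118 × 0.9102
     = 0.07857500 + 0.10176036
     = 0.18033536

Step 2: Apply Bayes' theorem for P(D|+)
P(D|+) = P(+|D)P(D) / P(+)
       = 0.07857500 / 0.18033536
       = 0.4357


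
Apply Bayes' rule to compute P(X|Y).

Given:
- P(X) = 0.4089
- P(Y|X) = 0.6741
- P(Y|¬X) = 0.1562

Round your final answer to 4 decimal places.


Bayes' theorem: P(X|Y) = P(Y|X) × P(X) / P(Y)

Step 1: Calculate P(Y) using law of total probability
P(Y) = P(Y|X)P(X) + P(Y|¬X)P(¬X)
     = 0.6741 × 0.4089 + 0.1562 × 0.5911
     = 0.27563949 + 0.09232982
     = 0.36796931

Step 2: Apply Bayes' theorem
P(X|Y) = P(Y|X) × P(X) / P(Y)
       = 0.27563949 / 0.36796931
       = 0.7491


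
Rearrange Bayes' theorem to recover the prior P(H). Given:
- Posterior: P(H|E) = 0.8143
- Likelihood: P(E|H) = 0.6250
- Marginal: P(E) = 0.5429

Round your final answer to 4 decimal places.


From Bayes' theorem: P(H|E) = P(E|H) × P(H) / P(E)

Rearranging for P(H):
P(H) = P(H|E) × P(E) / P(E|H)
     = 0.8143 × 0.5429 / 0.6250
     = 0.44208347 / 0.6250
     = 0.7073


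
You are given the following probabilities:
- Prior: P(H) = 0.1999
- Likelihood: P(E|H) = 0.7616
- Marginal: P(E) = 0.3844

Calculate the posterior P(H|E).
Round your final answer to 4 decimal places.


Using Bayes' theorem:

P(H|E) = P(E|H) × P(H) / P(E)
       = 0.7616 × 0.1999 / 0.3844
       = 0.15224384 / 0.3844
       = 0.3961

The evidence strengthens our belief in H.
Prior: 0.1999 → Posterior: 0.3961


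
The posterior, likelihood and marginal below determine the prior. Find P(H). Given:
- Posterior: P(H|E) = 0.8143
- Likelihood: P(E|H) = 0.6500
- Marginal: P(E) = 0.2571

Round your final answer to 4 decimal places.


From Bayes' theorem: P(H|E) = P(E|H) × P(H) / P(E)

Rearranging for P(H):
P(H) = P(H|E) × P(E) / P(E|H)
     = 0.8143 × 0.2571 / 0.6500
     = 0.20935653 / 0.6500
     = 0.3221


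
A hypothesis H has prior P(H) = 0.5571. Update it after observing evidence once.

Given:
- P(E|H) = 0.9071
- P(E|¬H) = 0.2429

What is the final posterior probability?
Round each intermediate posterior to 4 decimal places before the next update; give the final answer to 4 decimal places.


Sequential Bayesian updating:

Initial prior: P(H) = 0.5571

Update 1:
  P(E) = 0.9071 × 0.5571 + 0.2429 × 0.4429 = 0.50534541 + 0.10758041 = 0.61292582
  P(H|E) = 0.50534541 / 0.61292582 = 0.8245

Final posterior: 0.8245


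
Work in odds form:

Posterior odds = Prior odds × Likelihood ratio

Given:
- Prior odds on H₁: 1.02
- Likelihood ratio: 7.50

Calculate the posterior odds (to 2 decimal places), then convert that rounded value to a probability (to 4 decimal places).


Step 1: Calculate posterior odds
Posterior odds = Prior odds × LR
               = 1.02 × 7.50
               = 7.65

Step 2: Convert to probability
P(H₁|E) = Posterior odds / (1 + Posterior odds)
       = 7.65 / (1 + 7.65)
       = 7.65 / 8.65
       = 0.8844

The evidence increased P(H₁) from 0.5050 to 0.8844.


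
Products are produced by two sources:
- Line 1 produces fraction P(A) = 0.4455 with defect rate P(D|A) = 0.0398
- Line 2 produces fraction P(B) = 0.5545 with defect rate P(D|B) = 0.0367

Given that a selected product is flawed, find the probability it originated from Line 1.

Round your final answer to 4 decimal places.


Let A = from Line 1, D = flawed

Given:
- P(A) = 0.4455, P(B) = 0.5545
- P(D|A) = 0.0398, P(D|B) = 0.0367

Step 1: Find P(D)
P(D) = P(D|A)P(A) + P(D|B)P(B)
     = 0.0398 × 0.4455 + 0.0367 × 0.5545
     = 0.01773090 + 0.02035015
     = 0.03808105

Step 2: Apply Bayes' theorem
P(A|D) = P(D|A)P(A) / P(D)
       = 0.01773090 / 0.03808105
       = 0.4656


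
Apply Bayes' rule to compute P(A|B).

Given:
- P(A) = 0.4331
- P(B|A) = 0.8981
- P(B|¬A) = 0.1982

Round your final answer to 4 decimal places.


Bayes' theorem: P(A|B) = P(B|A) × P(A) / P(B)

Step 1: Calculate P(B) using law of total probability
P(B) = P(B|A)P(A) + P(B|¬A)P(¬A)
     = 0.8981 × 0.4331 + 0.1982 × 0.5669
     = 0.38896711 + 0.11235958
     = 0.50132669

Step 2: Apply Bayes' theorem
P(A|B) = P(B|A) × P(A) / P(B)
       = 0.38896711 / 0.50132669
       = 0.7759


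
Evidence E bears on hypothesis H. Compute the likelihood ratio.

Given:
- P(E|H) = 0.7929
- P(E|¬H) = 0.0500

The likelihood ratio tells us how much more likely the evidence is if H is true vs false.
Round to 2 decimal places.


Likelihood Ratio (LR) = P(E|H) / P(E|¬H)

LR = 0.7929 / 0.0500
   = 15.86

The evidence is 15.86 times more likely if H is true than if H is false.
Since LR > 1, the evidence supports H over ¬H.


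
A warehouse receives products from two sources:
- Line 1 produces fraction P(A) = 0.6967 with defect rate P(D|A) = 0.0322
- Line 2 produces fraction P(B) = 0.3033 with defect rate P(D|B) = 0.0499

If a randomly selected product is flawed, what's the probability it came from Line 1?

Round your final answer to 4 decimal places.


Let A = from Line 1, D = flawed

Given:
- P(A) = 0.6967, P(B) = 0.3033
- P(D|A) = 0.0322, P(D|B) = 0.0499

Step 1: Find P(D)
P(D) = P(D|A)P(A) + P(D|B)P(B)
     = 0.0322 × 0.6967 + 0.0499 × 0.3033
     = 0.02243374 + 0.01513467
     = 0.03756841

Step 2: Apply Bayes' theorem
P(A|D) = P(D|A)P(A) / P(D)
       = 0.02243374 / 0.03756841
       = 0.5971


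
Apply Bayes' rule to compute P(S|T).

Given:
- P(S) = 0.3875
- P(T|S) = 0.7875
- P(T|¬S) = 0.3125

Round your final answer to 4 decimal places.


Bayes' theorem: P(S|T) = P(T|S) × P(S) / P(T)

Step 1: Calculate P(T) using law of total probability
P(T) = P(T|S)P(S) + P(T|¬S)P(¬S)
     = 0.7875 × 0.3875 + 0.3125 × 0.6125
     = 0.30515625 + 0.19140625
     = 0.49656250

Step 2: Apply Bayes' theorem
P(S|T) = P(T|S) × P(S) / P(T)
       = 0.30515625 / 0.49656250
       = 0.6145


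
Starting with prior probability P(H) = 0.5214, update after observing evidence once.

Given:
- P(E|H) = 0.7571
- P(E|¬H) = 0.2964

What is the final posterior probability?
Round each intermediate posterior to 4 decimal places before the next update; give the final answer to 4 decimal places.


Sequential Bayesian updating:

Initial prior: P(H) = 0.5214

Update 1:
  P(E) = 0.7571 × 0.5214 + 0.2964 × 0.4786 = 0.39475194 + 0.14185704 = 0.53660898
  P(H|E) = 0.39475194 / 0.53660898 = 0.7356

Final posterior: 0.7356


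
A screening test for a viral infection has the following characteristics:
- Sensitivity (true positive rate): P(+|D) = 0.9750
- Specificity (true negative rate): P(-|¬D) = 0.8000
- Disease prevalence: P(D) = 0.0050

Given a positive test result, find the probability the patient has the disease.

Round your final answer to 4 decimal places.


Let D = has disease, + = positive test

Given:
- P(D) = 0.0050 (prevalence)
- P(+|D) = 0.9750 (sensitivity)
- P(-|¬D) = 0.8000 (specificity)
- P(+|¬D) = 0.2000 (false positive rate = 1 - specificity)

Step 1: Find P(+)
P(+) = P(+|D)P(D) + P(+|¬D)P(¬D)
     = 0.9750 × 0.0050 + 0.2000 × 0.9950
     = 0.00487500 + 0.19900000
     = 0.20387500

Step 2: Apply Bayes' theorem for P(D|+)
P(D|+) = P(+|D)P(D) / P(+)
       = 0.00487500 / 0.20387500
       = 0.0239


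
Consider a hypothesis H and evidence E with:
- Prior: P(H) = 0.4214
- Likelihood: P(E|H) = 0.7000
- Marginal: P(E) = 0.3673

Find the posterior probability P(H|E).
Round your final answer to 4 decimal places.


Using Bayes' theorem:

P(H|E) = P(E|H) × P(H) / P(E)
       = 0.7000 × 0.4214 / 0.3673
       = 0.29498000 / 0.3673
       = 0.8031

The evidence strengthens our belief in H.
Prior: 0.4214 → Posterior: 0.8031


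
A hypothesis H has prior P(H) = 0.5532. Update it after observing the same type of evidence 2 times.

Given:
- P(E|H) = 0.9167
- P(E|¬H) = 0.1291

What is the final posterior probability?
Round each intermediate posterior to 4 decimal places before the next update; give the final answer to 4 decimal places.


Sequential Bayesian updating:

Initial prior: P(H) = 0.5532

Update 1:
  P(E) = 0.9167 × 0.5532 + 0.1291 × 0.4468 = 0.50711844 + 0.05768188 = 0.56480032
  P(H|E) = 0.50711844 / 0.56480032 = 0.8979

Update 2:
  P(E) = 0.9167 × 0.8979 + 0.1291 × 0.1021 = 0.82310493 + 0.01318111 = 0.83628604
  P(H|E) = 0.82310493 / 0.83628604 = 0.9842

Final posterior: 0.9842


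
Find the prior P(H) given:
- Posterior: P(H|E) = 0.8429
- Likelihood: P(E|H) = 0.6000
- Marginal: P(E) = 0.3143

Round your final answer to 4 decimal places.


From Bayes' theorem: P(H|E) = P(E|H) × P(H) / P(E)

Rearranging for P(H):
P(H) = P(H|E) × P(E) / P(E|H)
     = 0.8429 × 0.3143 / 0.6000
     = 0.26492347 / 0.6000
     = 0.4415


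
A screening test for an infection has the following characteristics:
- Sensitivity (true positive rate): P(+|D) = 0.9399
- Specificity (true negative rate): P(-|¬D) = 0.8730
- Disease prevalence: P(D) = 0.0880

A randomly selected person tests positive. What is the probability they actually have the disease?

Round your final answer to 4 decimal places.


Let D = has disease, + = positive test

Given:
- P(D) = 0.0880 (prevalence)
- P(+|D) = 0.9399 (sensitivity)
- P(-|¬D) = 0.8730 (specificity)
- P(+|¬D) = 0.1270 (false positive rate = 1 - specificity)

Step 1: Find P(+)
P(+) = P(+|D)P(D) + P(+|¬D)P(¬D)
     = 0.9399 × 0.0880 + 0.1270 × 0.9120
     = 0.08271120 + 0.11582400
     = 0.19853520

Step 2: Apply Bayes' theorem for P(D|+)
P(D|+) = P(+|D)P(D) / P(+)
       = 0.08271120 / 0.19853520
       = 0.4166


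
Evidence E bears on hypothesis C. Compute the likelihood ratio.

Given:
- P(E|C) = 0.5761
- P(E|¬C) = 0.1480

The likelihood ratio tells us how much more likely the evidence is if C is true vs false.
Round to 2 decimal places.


Likelihood Ratio (LR) = P(E|C) / P(E|¬C)

LR = 0.5761 / 0.1480
   = 3.89

The evidence is 3.89 times more likely if C is true than if C is false.
Since LR > 1, the evidence supports C over ¬C.


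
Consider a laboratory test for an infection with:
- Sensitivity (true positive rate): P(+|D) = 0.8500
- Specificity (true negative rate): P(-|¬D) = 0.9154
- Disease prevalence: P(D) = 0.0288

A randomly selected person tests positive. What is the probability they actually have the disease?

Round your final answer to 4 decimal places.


Let D = has disease, + = positive test

Given:
- P(D) = 0.0288 (prevalence)
- P(+|D) = 0.8500 (sensitivity)
- P(-|¬D) = 0.9154 (specificity)
- P(+|¬D) = 0.0846 (false positive rate = 1 - specificity)

Step 1: Find P(+)
P(+) = P(+|D)P(D) + P(+|¬D)P(¬D)
     = 0.8500 × 0.0288 + 0.0846 × 0.9712
     = 0.02448000 + 0.08216352
     = 0.10664352

Step 2: Apply Bayes' theorem for P(D|+)
P(D|+) = P(+|D)P(D) / P(+)
       = 0.02448000 / 0.10664352
       = 0.2295


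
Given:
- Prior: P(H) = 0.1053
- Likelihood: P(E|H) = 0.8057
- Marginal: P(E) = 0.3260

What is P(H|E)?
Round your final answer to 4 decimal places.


Using Bayes' theorem:

P(H|E) = P(E|H) × P(H) / P(E)
       = 0.8057 × 0.1053 / 0.3260
       = 0.08484021 / 0.3260
       = 0.2602

The evidence strengthens our belief in H.
Prior: 0.1053 → Posterior: 0.2602


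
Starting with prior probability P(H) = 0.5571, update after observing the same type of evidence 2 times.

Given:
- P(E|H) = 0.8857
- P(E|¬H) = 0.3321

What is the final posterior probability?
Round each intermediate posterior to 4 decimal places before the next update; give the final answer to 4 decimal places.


Sequential Bayesian updating:

Initial prior: P(H) = 0.5571

Update 1:
  P(E) = 0.8857 × 0.5571 + 0.3321 × 0.4429 = 0.49342347 + 0.14708709 = 0.64051056
  P(H|E) = 0.49342347 / 0.64051056 = 0.7704

Update 2:
  P(E) = 0.8857 × 0.7704 + 0.3321 × 0.2296 = 0.68234328 + 0.07625016 = 0.75859344
  P(H|E) = 0.68234328 / 0.75859344 = 0.8995

Final posterior: 0.8995


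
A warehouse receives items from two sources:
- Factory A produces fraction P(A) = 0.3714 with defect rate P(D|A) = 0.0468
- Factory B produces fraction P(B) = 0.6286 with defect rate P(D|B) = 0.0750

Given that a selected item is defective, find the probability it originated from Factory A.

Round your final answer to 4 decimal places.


Let A = from Factory A, D = defective

Given:
- P(A) = 0.3714, P(B) = 0.6286
- P(D|A) = 0.0468, P(D|B) = 0.0750

Step 1: Find P(D)
P(D) = P(D|A)P(A) + P(D|B)P(B)
     = 0.0468 × 0.3714 + 0.0750 × 0.6286
     = 0.01738152 + 0.04714500
     = 0.06452652

Step 2: Apply Bayes' theorem
P(A|D) = P(D|A)P(A) / P(D)
       = 0.01738152 / 0.06452652
       = 0.2694


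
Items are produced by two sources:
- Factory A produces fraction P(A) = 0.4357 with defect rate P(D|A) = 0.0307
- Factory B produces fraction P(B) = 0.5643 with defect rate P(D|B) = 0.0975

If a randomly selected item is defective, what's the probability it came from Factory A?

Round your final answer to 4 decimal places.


Let A = from Factory A, D = defective

Given:
- P(A) = 0.4357, P(B) = 0.5643
- P(D|A) = 0.0307, P(D|B) = 0.0975

Step 1: Find P(D)
P(D) = P(D|A)P(A) + P(D|B)P(B)
     = 0.0307 × 0.4357 + 0.0975 × 0.5643
     = 0.01337599 + 0.05501925
     = 0.06839524

Step 2: Apply Bayes' theorem
P(A|D) = P(D|A)P(A) / P(D)
       = 0.01337599 / 0.06839524
       = 0.1956


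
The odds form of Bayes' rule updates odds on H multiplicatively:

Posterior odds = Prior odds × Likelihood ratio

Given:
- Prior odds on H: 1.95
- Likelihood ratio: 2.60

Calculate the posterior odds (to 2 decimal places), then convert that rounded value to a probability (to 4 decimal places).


Step 1: Calculate posterior odds
Posterior odds = Prior odds × LR
               = 1.95 × 2.60
               = 5.07

Step 2: Convert to probability
P(H|E) = Posterior odds / (1 + Posterior odds)
       = 5.07 / (1 + 5.07)
       = 5.07 / 6.07
       = 0.8353

The evidence increased P(H) from 0.6610 to 0.8353.


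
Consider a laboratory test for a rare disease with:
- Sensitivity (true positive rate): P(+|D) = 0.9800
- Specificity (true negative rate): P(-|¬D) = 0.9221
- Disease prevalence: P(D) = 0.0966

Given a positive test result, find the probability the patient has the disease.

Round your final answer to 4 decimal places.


Let D = has disease, + = positive test

Given:
- P(D) = 0.0966 (prevalence)
- P(+|D) = 0.9800 (sensitivity)
- P(-|¬D) = 0.9221 (specificity)
- P(+|¬D) = 0.0779 (false positive rate = 1 - specificity)

Step 1: Find P(+)
P(+) = P(+|D)P(D) + P(+|¬D)P(¬D)
     = 0.9800 × 0.0966 + 0.0779 × 0.9034
     = 0.09466800 + 0.07037486
     = 0.16504286

Step 2: Apply Bayes' theorem for P(D|+)
P(D|+) = P(+|D)P(D) / P(+)
       = 0.09466800 / 0.16504286
       = 0.5736


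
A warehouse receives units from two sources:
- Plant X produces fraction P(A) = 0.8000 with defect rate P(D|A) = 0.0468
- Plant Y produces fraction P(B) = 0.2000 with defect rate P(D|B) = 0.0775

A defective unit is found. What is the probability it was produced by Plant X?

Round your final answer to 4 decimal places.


Let A = from Plant X, D = defective

Given:
- P(A) = 0.8000, P(B) = 0.2000
- P(D|A) = 0.0468, P(D|B) = 0.0775

Step 1: Find P(D)
P(D) = P(D|A)P(A) + P(D|B)P(B)
     = 0.0468 × 0.8000 + 0.0775 × 0.2000
     = 0.03744000 + 0.01550000
     = 0.05294000

Step 2: Apply Bayes' theorem
P(A|D) = P(D|A)P(A) / P(D)
       = 0.03744000 / 0.05294000
       = 0.7072


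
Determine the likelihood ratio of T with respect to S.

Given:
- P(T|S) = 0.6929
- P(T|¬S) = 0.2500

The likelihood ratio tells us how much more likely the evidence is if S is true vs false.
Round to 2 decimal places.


Likelihood Ratio (LR) = P(T|S) / P(T|¬S)

LR = 0.6929 / 0.2500
   = 2.77

The evidence is 2.77 times more likely if S is true than if S is false.
Because LR exceeds 1, T is evidence for S.


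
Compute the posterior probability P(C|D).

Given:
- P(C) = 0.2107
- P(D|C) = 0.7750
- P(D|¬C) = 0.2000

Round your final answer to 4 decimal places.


Bayes' theorem: P(C|D) = P(D|C) × P(C) / P(D)

Step 1: Calculate P(D) using law of total probability
P(D) = P(D|C)P(C) + P(D|¬C)P(¬C)
     = 0.7750 × 0.2107 + 0.2000 × 0.7893
     = 0.16329250 + 0.15786000
     = 0.32115250

Step 2: Apply Bayes' theorem
P(C|D) = P(D|C) × P(C) / P(D)
       = 0.16329250 / 0.32115250
       = 0.5085


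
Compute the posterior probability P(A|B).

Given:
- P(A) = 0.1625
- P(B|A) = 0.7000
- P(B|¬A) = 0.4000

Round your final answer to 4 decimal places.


Bayes' theorem: P(A|B) = P(B|A) × P(A) / P(B)

Step 1: Calculate P(B) using law of total probability
P(B) = P(B|A)P(A) + P(B|¬A)P(¬A)
     = 0.7000 × 0.1625 + 0.4000 × 0.8375
     = 0.11375000 + 0.33500000
     = 0.44875000

Step 2: Apply Bayes' theorem
P(A|B) = P(B|A) × P(A) / P(B)
       = 0.11375000 / 0.44875000
       = 0.2535


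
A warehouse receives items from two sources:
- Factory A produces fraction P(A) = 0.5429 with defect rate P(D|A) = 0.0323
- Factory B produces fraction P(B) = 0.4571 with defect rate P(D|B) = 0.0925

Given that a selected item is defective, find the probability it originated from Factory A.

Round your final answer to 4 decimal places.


Let A = from Factory A, D = defective

Given:
- P(A) = 0.5429, P(B) = 0.4571
- P(D|A) = 0.0323, P(D|B) = 0.0925

Step 1: Find P(D)
P(D) = P(D|A)P(A) + P(D|B)P(B)
     = 0.0323 × 0.5429 + 0.0925 × 0.4571
     = 0.01753567 + 0.04228175
     = 0.05981742

Step 2: Apply Bayes' theorem
P(A|D) = P(D|A)P(A) / P(D)
       = 0.01753567 / 0.05981742
       = 0.2932


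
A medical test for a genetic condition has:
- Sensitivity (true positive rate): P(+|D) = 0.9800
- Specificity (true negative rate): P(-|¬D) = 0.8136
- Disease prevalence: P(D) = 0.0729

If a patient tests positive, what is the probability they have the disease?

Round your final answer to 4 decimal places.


Let D = has disease, + = positive test

Given:
- P(D) = 0.0729 (prevalence)
- P(+|D) = 0.9800 (sensitivity)
- P(-|¬D) = 0.8136 (specificity)
- P(+|¬D) = 0.1864 (false positive rate = 1 - specificity)

Step 1: Find P(+)
P(+) = P(+|D)P(D) + P(+|¬D)P(¬D)
     = 0.9800 × 0.0729 + 0.1864 × 0.9271
     = 0.07144200 + 0.17281144
     = 0.24425344

Step 2: Apply Bayes' theorem for P(D|+)
P(D|+) = P(+|D)P(D) / P(+)
       = 0.07144200 / 0.24425344
       = 0.2925


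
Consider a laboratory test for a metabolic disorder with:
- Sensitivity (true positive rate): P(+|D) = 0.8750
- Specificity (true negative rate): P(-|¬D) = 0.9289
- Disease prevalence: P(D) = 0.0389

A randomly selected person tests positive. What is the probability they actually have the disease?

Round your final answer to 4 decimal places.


Let D = has disease, + = positive test

Given:
- P(D) = 0.0389 (prevalence)
- P(+|D) = 0.8750 (sensitivity)
- P(-|¬D) = 0.9289 (specificity)
- P(+|¬D) = 0.0711 (false positive rate = 1 - specificity)

Step 1: Find P(+)
P(+) = P(+|D)P(D) + P(+|¬D)P(¬D)
     = 0.8750 × 0.0389 + 0.0711 × 0.9611
     = 0.03403750 + 0.06833421
     = 0.10237171

Step 2: Apply Bayes' theorem for P(D|+)
P(D|+) = P(+|D)P(D) / P(+)
       = 0.03403750 / 0.10237171
       = 0.3325


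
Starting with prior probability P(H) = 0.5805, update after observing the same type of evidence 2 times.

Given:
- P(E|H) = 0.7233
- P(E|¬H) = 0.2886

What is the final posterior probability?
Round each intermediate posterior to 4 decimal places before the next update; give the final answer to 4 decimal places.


Sequential Bayesian updating:

Initial prior: P(H) = 0.5805

Update 1:
  P(E) = 0.7233 × 0.5805 + 0.2886 × 0.4195 = 0.41987565 + 0.12106770 = 0.54094335
  P(H|E) = 0.41987565 / 0.54094335 = 0.7762

Update 2:
  P(E) = 0.7233 × 0.7762 + 0.2886 × 0.2238 = 0.56142546 + 0.06458868 = 0.62601414
  P(H|E) = 0.56142546 / 0.62601414 = 0.8968

Final posterior: 0.8968


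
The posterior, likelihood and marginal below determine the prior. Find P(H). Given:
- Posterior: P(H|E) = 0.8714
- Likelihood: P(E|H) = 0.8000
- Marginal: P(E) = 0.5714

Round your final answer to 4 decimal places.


From Bayes' theorem: P(H|E) = P(E|H) × P(H) / P(E)

Rearranging for P(H):
P(H) = P(H|E) × P(E) / P(E|H)
     = 0.8714 × 0.5714 / 0.8000
     = 0.49791796 / 0.8000
     = 0.6224


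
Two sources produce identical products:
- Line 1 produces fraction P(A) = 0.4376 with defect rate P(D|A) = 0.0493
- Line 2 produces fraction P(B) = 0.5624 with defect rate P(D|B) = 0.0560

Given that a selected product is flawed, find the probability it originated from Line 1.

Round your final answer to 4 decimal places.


Let A = from Line 1, D = flawed

Given:
- P(A) = 0.4376, P(B) = 0.5624
- P(D|A) = 0.0493, P(D|B) = 0.0560

Step 1: Find P(D)
P(D) = P(D|A)P(A) + P(D|B)P(B)
     = 0.0493 × 0.4376 + 0.0560 × 0.5624
     = 0.02157368 + 0.03149440
     = 0.05306808

Step 2: Apply Bayes' theorem
P(A|D) = P(D|A)P(A) / P(D)
       = 0.02157368 / 0.05306808
       = 0.4065


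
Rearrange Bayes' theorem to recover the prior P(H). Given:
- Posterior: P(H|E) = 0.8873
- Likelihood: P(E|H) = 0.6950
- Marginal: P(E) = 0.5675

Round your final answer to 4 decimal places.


From Bayes' theorem: P(H|E) = P(E|H) × P(H) / P(E)

Rearranging for P(H):
P(H) = P(H|E) × P(E) / P(E|H)
     = 0.8873 × 0.5675 / 0.6950
     = 0.50354275 / 0.6950
     = 0.7245


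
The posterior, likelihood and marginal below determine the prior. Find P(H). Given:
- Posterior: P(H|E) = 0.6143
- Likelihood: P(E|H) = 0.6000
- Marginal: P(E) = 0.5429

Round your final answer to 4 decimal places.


From Bayes' theorem: P(H|E) = P(E|H) × P(H) / P(E)

Rearranging for P(H):
P(H) = P(H|E) × P(E) / P(E|H)
     = 0.6143 × 0.5429 / 0.6000
     = 0.33350347 / 0.6000
     = 0.5558


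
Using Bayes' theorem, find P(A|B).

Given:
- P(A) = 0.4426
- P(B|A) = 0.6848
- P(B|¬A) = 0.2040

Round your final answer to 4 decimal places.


Bayes' theorem: P(A|B) = P(B|A) × P(A) / P(B)

Step 1: Calculate P(B) using law of total probability
P(B) = P(B|A)P(A) + P(B|¬A)P(¬A)
     = 0.6848 × 0.4426 + 0.2040 × 0.5574
     = 0.30309248 + 0.11370960
     = 0.41680208

Step 2: Apply Bayes' theorem
P(A|B) = P(B|A) × P(A) / P(B)
       = 0.30309248 / 0.41680208
       = 0.7272


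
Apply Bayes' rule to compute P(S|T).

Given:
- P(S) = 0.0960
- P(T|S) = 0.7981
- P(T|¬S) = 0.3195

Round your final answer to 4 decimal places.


Bayes' theorem: P(S|T) = P(T|S) × P(S) / P(T)

Step 1: Calculate P(T) using law of total probability
P(T) = P(T|S)P(S) + P(T|¬S)P(¬S)
     = 0.7981 × 0.0960 + 0.3195 × 0.9040
     = 0.07661760 + 0.28882800
     = 0.36544560

Step 2: Apply Bayes' theorem
P(S|T) = P(T|S) × P(S) / P(T)
       = 0.07661760 / 0.36544560
       = 0.2097


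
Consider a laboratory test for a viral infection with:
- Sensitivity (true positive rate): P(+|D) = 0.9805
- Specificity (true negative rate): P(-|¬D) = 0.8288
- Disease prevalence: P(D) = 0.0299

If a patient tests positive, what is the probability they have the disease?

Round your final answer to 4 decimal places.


Let D = has disease, + = positive test

Given:
- P(D) = 0.0299 (prevalence)
- P(+|D) = 0.9805 (sensitivity)
- P(-|¬D) = 0.8288 (specificity)
- P(+|¬D) = 0.1712 (false positive rate = 1 - specificity)

Step 1: Find P(+)
P(+) = P(+|D)P(D) + P(+|¬D)P(¬D)
     = 0.9805 × 0.0299 + 0.1712 × 0.9701
     = 0.02931695 + 0.16608112
     = 0.19539807

Step 2: Apply Bayes' theorem for P(D|+)
P(D|+) = P(+|D)P(D) / P(+)
       = 0.02931695 / 0.19539807
       = 0.1500


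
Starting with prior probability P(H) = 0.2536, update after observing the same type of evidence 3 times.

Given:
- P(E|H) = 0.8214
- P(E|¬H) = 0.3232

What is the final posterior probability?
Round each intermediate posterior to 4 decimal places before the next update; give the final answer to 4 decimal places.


Sequential Bayesian updating:

Initial prior: P(H) = 0.2536

Update 1:
  P(E) = 0.8214 × 0.2536 + 0.3232 × 0.7464 = 0.20830704 + 0.24123648 = 0.44954352
  P(H|E) = 0.20830704 / 0.44954352 = 0.4634

Update 2:
  P(E) = 0.8214 × 0.4634 + 0.3232 × 0.5366 = 0.38063676 + 0.17342912 = 0.55406588
  P(H|E) = 0.38063676 / 0.55406588 = 0.6870

Update 3:
  P(E) = 0.8214 × 0.6870 + 0.3232 × 0.3130 = 0.56430180 + 0.10116160 = 0.66546340
  P(H|E) = 0.56430180 / 0.66546340 = 0.8480

Final posterior: 0.8480


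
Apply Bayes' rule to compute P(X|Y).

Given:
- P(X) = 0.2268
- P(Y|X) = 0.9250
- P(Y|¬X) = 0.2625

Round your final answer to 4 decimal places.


Bayes' theorem: P(X|Y) = P(Y|X) × P(X) / P(Y)

Step 1: Calculate P(Y) using law of total probability
P(Y) = P(Y|X)P(X) + P(Y|¬X)P(¬X)
     = 0.9250 × 0.2268 + 0.2625 × 0.7732
     = 0.20979000 + 0.20296500
     = 0.41275500

Step 2: Apply Bayes' theorem
P(X|Y) = P(Y|X) × P(X) / P(Y)
       = 0.20979000 / 0.41275500
       = 0.5083


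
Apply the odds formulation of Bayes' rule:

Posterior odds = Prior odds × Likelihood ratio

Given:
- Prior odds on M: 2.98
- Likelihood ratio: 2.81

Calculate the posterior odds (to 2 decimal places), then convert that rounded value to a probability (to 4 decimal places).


Step 1: Calculate posterior odds
Posterior odds = Prior odds × LR
               = 2.98 × 2.81
               = 8.37

Step 2: Convert to probability
P(M|E) = Posterior odds / (1 + Posterior odds)
       = 8.37 / (1 + 8.37)
       = 8.37 / 9.37
       = 0.8933

The evidence increased P(M) from 0.7487 to 0.8933.


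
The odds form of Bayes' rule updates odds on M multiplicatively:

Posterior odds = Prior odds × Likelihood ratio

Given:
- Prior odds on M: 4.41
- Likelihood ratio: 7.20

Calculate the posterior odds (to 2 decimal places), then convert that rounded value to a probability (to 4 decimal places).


Step 1: Calculate posterior odds
Posterior odds = Prior odds × LR
               = 4.41 × 7.20
               = 31.75

Step 2: Convert to probability
P(M|E) = Posterior odds / (1 + Posterior odds)
       = 31.75 / (1 + 31.75)
       = 31.75 / 32.75
       = 0.9695

The evidence increased P(M) from 0.8152 to 0.9695.


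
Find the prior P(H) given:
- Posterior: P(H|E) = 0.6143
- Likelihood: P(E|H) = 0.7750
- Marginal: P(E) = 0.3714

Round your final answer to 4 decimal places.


From Bayes' theorem: P(H|E) = P(E|H) × P(H) / P(E)

Rearranging for P(H):
P(H) = P(H|E) × P(E) / P(E|H)
     = 0.6143 × 0.3714 / 0.7750
     = 0.22815102 / 0.7750
     = 0.2944


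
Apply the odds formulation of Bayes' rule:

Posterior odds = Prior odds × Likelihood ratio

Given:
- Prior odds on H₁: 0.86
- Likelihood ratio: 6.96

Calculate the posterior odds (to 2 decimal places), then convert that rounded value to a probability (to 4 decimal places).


Step 1: Calculate posterior odds
Posterior odds = Prior odds × LR
               = 0.86 × 6.96
               = 5.99

Step 2: Convert to probability
P(H₁|E) = Posterior odds / (1 + Posterior odds)
       = 5.99 / (1 + 5.99)
       = 5.99 / 6.99
       = 0.8569

The evidence increased P(H₁) from 0.4624 to 0.8569.


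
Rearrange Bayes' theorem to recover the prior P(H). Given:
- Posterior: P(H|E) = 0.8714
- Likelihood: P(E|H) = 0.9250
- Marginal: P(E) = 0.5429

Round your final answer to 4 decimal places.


From Bayes' theorem: P(H|E) = P(E|H) × P(H) / P(E)

Rearranging for P(H):
P(H) = P(H|E) × P(E) / P(E|H)
     = 0.8714 × 0.5429 / 0.9250
     = 0.47308306 / 0.9250
     = 0.5114


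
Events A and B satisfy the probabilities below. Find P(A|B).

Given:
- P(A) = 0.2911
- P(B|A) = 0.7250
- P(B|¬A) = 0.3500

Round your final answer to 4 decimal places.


Bayes' theorem: P(A|B) = P(B|A) × P(A) / P(B)

Step 1: Calculate P(B) using law of total probability
P(B) = P(B|A)P(A) + P(B|¬A)P(¬A)
     = 0.7250 × 0.2911 + 0.3500 × 0.7089
     = 0.21104750 + 0.24811500
     = 0.45916250

Step 2: Apply Bayes' theorem
P(A|B) = P(B|A) × P(A) / P(B)
       = 0.21104750 / 0.45916250
       = 0.4596


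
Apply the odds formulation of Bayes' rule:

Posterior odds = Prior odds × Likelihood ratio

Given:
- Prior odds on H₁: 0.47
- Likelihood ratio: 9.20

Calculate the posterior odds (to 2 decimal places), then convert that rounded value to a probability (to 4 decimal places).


Step 1: Calculate posterior odds
Posterior odds = Prior odds × LR
               = 0.47 × 9.20
               = 4.32

Step 2: Convert to probability
P(H₁|E) = Posterior odds / (1 + Posterior odds)
       = 4.32 / (1 + 4.32)
       = 4.32 / 5.32
       = 0.8120

The evidence increased P(H₁) from 0.3197 to 0.8120.


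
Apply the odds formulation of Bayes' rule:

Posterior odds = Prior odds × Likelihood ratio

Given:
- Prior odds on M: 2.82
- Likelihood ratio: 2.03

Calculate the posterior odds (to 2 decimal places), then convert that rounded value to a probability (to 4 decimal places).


Step 1: Calculate posterior odds
Posterior odds = Prior odds × LR
               = 2.82 × 2.03
               = 5.72

Step 2: Convert to probability
P(M|E) = Posterior odds / (1 + Posterior odds)
       = 5.72 / (1 + 5.72)
       = 5.72 / 6.72
       = 0.8512

The evidence increased P(M) from 0.7382 to 0.8512.


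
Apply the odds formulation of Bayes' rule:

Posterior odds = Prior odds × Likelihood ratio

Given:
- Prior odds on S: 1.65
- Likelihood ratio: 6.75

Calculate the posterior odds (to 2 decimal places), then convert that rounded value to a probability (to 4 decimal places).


Step 1: Calculate posterior odds
Posterior odds = Prior odds × LR
               = 1.65 × 6.75
               = 11.14

Step 2: Convert to probability
P(S|E) = Posterior odds / (1 + Posterior odds)
       = 11.14 / (1 + 11.14)
       = 11.14 / 12.14
       = 0.9176

The evidence increased P(S) from 0.6226 to 0.9176.


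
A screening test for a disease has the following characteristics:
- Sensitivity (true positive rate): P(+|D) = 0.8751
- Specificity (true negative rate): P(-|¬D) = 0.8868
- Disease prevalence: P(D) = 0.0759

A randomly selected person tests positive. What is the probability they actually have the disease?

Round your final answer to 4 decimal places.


Let D = has disease, + = positive test

Given:
- P(D) = 0.0759 (prevalence)
- P(+|D) = 0.8751 (sensitivity)
- P(-|¬D) = 0.8868 (specificity)
- P(+|¬D) = 0.1132 (false positive rate = 1 - specificity)

Step 1: Find P(+)
P(+) = P(+|D)P(D) + P(+|¬D)P(¬D)
     = 0.8751 × 0.0759 + 0.1132 × 0.9241
     = 0.06642009 + 0.10460812
     = 0.17102821

Step 2: Apply Bayes' theorem for P(D|+)
P(D|+) = P(+|D)P(D) / P(+)
       = 0.06642009 / 0.17102821
       = 0.3884


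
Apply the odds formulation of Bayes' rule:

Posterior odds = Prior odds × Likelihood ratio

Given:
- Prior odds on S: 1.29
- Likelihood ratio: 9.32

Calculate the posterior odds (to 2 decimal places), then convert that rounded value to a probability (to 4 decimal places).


Step 1: Calculate posterior odds
Posterior odds = Prior odds × LR
               = 1.29 × 9.32
               = 12.02

Step 2: Convert to probability
P(S|E) = Posterior odds / (1 + Posterior odds)
       = 12.02 / (1 + 12.02)
       = 12.02 / 13.02
       = 0.9232

The evidence increased P(S) from 0.5633 to 0.9232.


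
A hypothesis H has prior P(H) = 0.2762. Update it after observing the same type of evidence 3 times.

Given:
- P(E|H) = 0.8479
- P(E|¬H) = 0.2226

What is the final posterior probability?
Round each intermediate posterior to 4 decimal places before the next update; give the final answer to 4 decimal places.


Sequential Bayesian updating:

Initial prior: P(H) = 0.2762

Update 1:
  P(E) = 0.8479 × 0.2762 + 0.2226 × 0.7238 = 0.23418998 + 0.16111788 = 0.39530786
  P(H|E) = 0.23418998 / 0.39530786 = 0.5924

Update 2:
  P(E) = 0.8479 × 0.5924 + 0.2226 × 0.4076 = 0.50229596 + 0.09073176 = 0.59302772
  P(H|E) = 0.50229596 / 0.59302772 = 0.8470

Update 3:
  P(E) = 0.8479 × 0.8470 + 0.2226 × 0.1530 = 0.71817130 + 0.03405780 = 0.75222910
  P(H|E) = 0.71817130 / 0.75222910 = 0.9547

Final posterior: 0.9547


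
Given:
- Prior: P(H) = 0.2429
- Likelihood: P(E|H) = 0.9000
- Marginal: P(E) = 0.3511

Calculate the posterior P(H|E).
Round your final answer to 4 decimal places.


Using Bayes' theorem:

P(H|E) = P(E|H) × P(H) / P(E)
       = 0.9000 × 0.2429 / 0.3511
       = 0.21861000 / 0.3511
       = 0.6226

The evidence strengthens our belief in H.
Prior: 0.2429 → Posterior: 0.6226


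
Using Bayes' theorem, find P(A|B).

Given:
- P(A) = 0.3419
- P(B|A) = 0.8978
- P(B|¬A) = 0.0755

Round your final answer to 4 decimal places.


Bayes' theorem: P(A|B) = P(B|A) × P(A) / P(B)

Step 1: Calculate P(B) using law of total probability
P(B) = P(B|A)P(A) + P(B|¬A)P(¬A)
     = 0.8978 × 0.3419 + 0.0755 × 0.6581
     = 0.30695782 + 0.04968655
     = 0.35664437

Step 2: Apply Bayes' theorem
P(A|B) = P(B|A) × P(A) / P(B)
       = 0.30695782 / 0.35664437
       = 0.8607


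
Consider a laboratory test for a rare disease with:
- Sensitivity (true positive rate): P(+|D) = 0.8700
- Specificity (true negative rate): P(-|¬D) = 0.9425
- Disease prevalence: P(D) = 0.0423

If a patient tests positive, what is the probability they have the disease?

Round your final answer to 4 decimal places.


Let D = has disease, + = positive test

Given:
- P(D) = 0.0423 (prevalence)
- P(+|D) = 0.8700 (sensitivity)
- P(-|¬D) = 0.9425 (specificity)
- P(+|¬D) = 0.0575 (false positive rate = 1 - specificity)

Step 1: Find P(+)
P(+) = P(+|D)P(D) + P(+|¬D)P(¬D)
     = 0.8700 × 0.0423 + 0.0575 × 0.9577
     = 0.03680100 + 0.05506775
     = 0.09186875

Step 2: Apply Bayes' theorem for P(D|+)
P(D|+) = P(+|D)P(D) / P(+)
       = 0.03680100 / 0.09186875
       = 0.4006


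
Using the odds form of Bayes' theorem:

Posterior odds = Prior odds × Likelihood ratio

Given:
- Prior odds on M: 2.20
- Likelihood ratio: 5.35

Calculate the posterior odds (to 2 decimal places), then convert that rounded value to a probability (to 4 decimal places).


Step 1: Calculate posterior odds
Posterior odds = Prior odds × LR
               = 2.20 × 5.35
               = 11.77

Step 2: Convert to probability
P(M|E) = Posterior odds / (1 + Posterior odds)
       = 11.77 / (1 + 11.77)
       = 11.77 / 12.77
       = 0.9217

The evidence increased P(M) from 0.6875 to 0.9217.


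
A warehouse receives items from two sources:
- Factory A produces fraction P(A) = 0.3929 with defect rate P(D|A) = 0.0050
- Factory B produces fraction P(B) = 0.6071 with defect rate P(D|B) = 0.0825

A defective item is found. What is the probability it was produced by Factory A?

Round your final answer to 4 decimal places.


Let A = from Factory A, D = defective

Given:
- P(A) = 0.3929, P(B) = 0.6071
- P(D|A) = 0.0050, P(D|B) = 0.0825

Step 1: Find P(D)
P(D) = P(D|A)P(A) + P(D|B)P(B)
     = 0.0050 × 0.3929 + 0.0825 × 0.6071
     = 0.00196450 + 0.05008575
     = 0.05205025

Step 2: Apply Bayes' theorem
P(A|D) = P(D|A)P(A) / P(D)
       = 0.00196450 / 0.05205025
       = 0.0377


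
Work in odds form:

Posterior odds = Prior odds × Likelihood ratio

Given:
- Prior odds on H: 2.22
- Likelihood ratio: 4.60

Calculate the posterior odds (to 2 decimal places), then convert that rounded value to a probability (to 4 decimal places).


Step 1: Calculate posterior odds
Posterior odds = Prior odds × LR
               = 2.22 × 4.60
               = 10.21

Step 2: Convert to probability
P(H|E) = Posterior odds / (1 + Posterior odds)
       = 10.21 / (1 + 10.21)
       = 10.21 / 11.21
       = 0.9108

The evidence increased P(H) from 0.6894 to 0.9108.


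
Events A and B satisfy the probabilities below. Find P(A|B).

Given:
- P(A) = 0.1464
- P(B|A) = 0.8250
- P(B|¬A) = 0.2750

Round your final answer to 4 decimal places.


Bayes' theorem: P(A|B) = P(B|A) × P(A) / P(B)

Step 1: Calculate P(B) using law of total probability
P(B) = P(B|A)P(A) + P(B|¬A)P(¬A)
     = 0.8250 × 0.1464 + 0.2750 × 0.8536
     = 0.12078000 + 0.23474000
     = 0.35552000

Step 2: Apply Bayes' theorem
P(A|B) = P(B|A) × P(A) / P(B)
       = 0.12078000 / 0.35552000
       = 0.3397


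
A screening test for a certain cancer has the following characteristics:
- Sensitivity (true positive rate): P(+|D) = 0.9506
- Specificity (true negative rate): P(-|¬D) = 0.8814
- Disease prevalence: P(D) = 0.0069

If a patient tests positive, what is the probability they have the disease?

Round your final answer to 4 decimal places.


Let D = has disease, + = positive test

Given:
- P(D) = 0.0069 (prevalence)
- P(+|D) = 0.9506 (sensitivity)
- P(-|¬D) = 0.8814 (specificity)
- P(+|¬D) = 0.1186 (false positive rate = 1 - specificity)

Step 1: Find P(+)
P(+) = P(+|D)P(D) + P(+|¬D)P(¬D)
     = 0.9506 × 0.0069 + 0.1186 × 0.9931
     = 0.00655914 + 0.11778166
     = 0.12434080

Step 2: Apply Bayes' theorem for P(D|+)
P(D|+) = P(+|D)P(D) / P(+)
       = 0.00655914 / 0.12434080
       = 0.0528


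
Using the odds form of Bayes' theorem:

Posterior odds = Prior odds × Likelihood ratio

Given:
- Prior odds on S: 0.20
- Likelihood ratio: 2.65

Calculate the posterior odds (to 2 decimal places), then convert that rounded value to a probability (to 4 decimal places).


Step 1: Calculate posterior odds
Posterior odds = Prior odds × LR
               = 0.20 × 2.65
               = 0.53

Step 2: Convert to probability
P(S|E) = Posterior odds / (1 + Posterior odds)
       = 0.53 / (1 + 0.53)
       = 0.53 / 1.53
       = 0.3464

The evidence increased P(S) from 0.1667 to 0.3464.


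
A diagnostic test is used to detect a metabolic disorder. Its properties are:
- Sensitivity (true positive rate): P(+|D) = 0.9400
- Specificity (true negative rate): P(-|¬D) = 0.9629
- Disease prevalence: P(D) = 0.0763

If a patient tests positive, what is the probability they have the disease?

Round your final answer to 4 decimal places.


Let D = has disease, + = positive test

Given:
- P(D) = 0.0763 (prevalence)
- P(+|D) = 0.9400 (sensitivity)
- P(-|¬D) = 0.9629 (specificity)
- P(+|¬D) = 0.0371 (false positive rate = 1 - specificity)

Step 1: Find P(+)
P(+) = P(+|D)P(D) + P(+|¬D)P(¬D)
     = 0.9400 × 0.0763 + 0.0371 × 0.9237
     = 0.07172200 + 0.03426927
     = 0.10599127

Step 2: Apply Bayes' theorem for P(D|+)
P(D|+) = P(+|D)P(D) / P(+)
       = 0.07172200 / 0.10599127
       = 0.6767


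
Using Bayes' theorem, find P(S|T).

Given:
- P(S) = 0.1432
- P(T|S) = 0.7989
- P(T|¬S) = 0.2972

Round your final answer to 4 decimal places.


Bayes' theorem: P(S|T) = P(T|S) × P(S) / P(T)

Step 1: Calculate P(T) using law of total probability
P(T) = P(T|S)P(S) + P(T|¬S)P(¬S)
     = 0.7989 × 0.1432 + 0.2972 × 0.8568
     = 0.11440248 + 0.25464096
     = 0.36904344

Step 2: Apply Bayes' theorem
P(S|T) = P(T|S) × P(S) / P(T)
       = 0.11440248 / 0.36904344
       = 0.3100


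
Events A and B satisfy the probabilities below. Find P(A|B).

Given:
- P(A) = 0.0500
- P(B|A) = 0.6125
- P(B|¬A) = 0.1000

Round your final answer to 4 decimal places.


Bayes' theorem: P(A|B) = P(B|A) × P(A) / P(B)

Step 1: Calculate P(B) using law of total probability
P(B) = P(B|A)P(A) + P(B|¬A)P(¬A)
     = 0.6125 × 0.0500 + 0.1000 × 0.9500
     = 0.03062500 + 0.09500000
     = 0.12562500

Step 2: Apply Bayes' theorem
P(A|B) = P(B|A) × P(A) / P(B)
       = 0.03062500 / 0.12562500
       = 0.2438


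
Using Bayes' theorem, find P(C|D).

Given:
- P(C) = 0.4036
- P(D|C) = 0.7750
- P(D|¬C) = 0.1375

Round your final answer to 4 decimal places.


Bayes' theorem: P(C|D) = P(D|C) × P(C) / P(D)

Step 1: Calculate P(D) using law of total probability
P(D) = P(D|C)P(C) + P(D|¬C)P(¬C)
     = 0.7750 × 0.4036 + 0.1375 × 0.5964
     = 0.31279000 + 0.08200500
     = 0.39479500

Step 2: Apply Bayes' theorem
P(C|D) = P(D|C) × P(C) / P(D)
       = 0.31279000 / 0.39479500
       = 0.7923
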